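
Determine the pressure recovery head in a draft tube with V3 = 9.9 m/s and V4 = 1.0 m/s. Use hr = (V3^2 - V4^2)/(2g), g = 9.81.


hr = (9.9^2 - 1.0^2) / (2*9.81) = 4.9444 m


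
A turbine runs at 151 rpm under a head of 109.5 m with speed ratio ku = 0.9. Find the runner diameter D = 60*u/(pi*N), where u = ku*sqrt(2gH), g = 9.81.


u = 0.9 * sqrt(2*9.81*109.5) = 41.7157 m/s
D = 60 * 41.7157 / (pi * 151) = 5.2762 m


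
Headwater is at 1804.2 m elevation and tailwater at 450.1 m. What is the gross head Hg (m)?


Hg = 1804.2 - 450.1 = 1354.1000 m


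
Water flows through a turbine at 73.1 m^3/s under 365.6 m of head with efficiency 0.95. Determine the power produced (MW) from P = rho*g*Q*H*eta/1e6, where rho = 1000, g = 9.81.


P = 1000 * 9.81 * 73.1 * 365.6 * 0.95 / 1e6 = 249.0670 MW


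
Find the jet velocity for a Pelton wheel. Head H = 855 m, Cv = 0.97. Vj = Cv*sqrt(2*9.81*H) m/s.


Vj = 0.97 * sqrt(2*9.81*855) = 125.6332 m/s


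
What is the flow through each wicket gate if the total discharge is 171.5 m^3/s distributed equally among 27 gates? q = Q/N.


q = 171.5 / 27 = 6.3519 m^3/s


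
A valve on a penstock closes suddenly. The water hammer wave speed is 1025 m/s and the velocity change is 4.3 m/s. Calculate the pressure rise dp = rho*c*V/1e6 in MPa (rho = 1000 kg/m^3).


dp = 1000 * 1025 * 4.3 / 1e6 = 4.4075 MPa


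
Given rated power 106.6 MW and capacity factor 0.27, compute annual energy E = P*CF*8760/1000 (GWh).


E = 106.6 * 0.27 * 8760 / 1000 = 252.1303 GWh


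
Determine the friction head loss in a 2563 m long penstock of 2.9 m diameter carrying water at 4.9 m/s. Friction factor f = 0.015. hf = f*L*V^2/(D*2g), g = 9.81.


hf = 0.015 * 2563 * 4.9^2 / (2.9 * 2 * 9.81) = 16.2231 m


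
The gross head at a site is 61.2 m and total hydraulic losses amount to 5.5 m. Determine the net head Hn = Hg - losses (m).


Hn = 61.2 - 5.5 = 55.7000 m


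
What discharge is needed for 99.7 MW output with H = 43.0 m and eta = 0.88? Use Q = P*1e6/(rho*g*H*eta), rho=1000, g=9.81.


Q = 99.7 * 1e6 / (1000 * 9.81 * 43.0 * 0.88) = 268.5808 m^3/s


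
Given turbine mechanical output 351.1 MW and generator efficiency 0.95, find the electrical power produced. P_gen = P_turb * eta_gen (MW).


P_gen = 351.1 * 0.95 = 333.5450 MW


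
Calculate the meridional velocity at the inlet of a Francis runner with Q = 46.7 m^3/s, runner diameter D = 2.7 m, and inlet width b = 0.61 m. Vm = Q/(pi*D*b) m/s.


Vm = 46.7 / (pi * 2.7 * 0.61) = 9.0255 m/s


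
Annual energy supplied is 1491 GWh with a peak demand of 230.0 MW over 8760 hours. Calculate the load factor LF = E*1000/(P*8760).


LF = 1491 * 1000 / (230.0 * 8760) = 0.7400


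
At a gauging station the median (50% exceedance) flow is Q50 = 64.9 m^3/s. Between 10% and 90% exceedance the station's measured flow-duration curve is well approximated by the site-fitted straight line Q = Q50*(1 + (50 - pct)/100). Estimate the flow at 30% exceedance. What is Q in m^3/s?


Q = 64.9 * (1 + (50 - 30)/100) = 77.8800 m^3/s


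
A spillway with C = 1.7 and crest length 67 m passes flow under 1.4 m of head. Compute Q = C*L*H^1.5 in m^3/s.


Q = 1.7 * 67 * 1.4^1.5 = 188.6756 m^3/s


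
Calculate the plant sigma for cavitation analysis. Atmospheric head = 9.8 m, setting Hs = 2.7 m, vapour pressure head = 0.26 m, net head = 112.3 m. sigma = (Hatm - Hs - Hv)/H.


sigma = (9.8 - 2.7 - 0.26) / 112.3 = 0.0609


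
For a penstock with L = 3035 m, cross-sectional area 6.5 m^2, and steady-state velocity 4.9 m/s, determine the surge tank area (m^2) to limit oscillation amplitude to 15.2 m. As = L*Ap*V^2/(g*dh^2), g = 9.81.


As = 3035 * 6.5 * 4.9^2 / (9.81 * 15.2^2) = 208.9816 m^2


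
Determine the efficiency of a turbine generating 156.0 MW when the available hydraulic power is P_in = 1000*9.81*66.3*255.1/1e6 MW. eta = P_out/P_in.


P_in = 1000 * 9.81 * 66.3 * 255.1 / 1e6 = 165.9178 MW
eta = 156.0 / 165.9178 = 0.9402


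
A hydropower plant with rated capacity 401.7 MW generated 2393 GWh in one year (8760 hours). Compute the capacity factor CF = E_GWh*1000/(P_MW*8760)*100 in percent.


CF = 2393 * 1000 / (401.7 * 8760) * 100 = 68.0044 %


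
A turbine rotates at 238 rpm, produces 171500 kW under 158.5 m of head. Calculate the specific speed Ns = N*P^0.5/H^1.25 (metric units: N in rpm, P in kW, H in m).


Ns = 238 * 171500^0.5 / 158.5^1.25 = 175.2558


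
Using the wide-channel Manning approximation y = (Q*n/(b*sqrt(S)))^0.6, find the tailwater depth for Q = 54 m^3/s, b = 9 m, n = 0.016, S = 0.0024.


y = (54 * 0.016 / (9 * 0.0024^0.5))^0.6 = 1.4973 m


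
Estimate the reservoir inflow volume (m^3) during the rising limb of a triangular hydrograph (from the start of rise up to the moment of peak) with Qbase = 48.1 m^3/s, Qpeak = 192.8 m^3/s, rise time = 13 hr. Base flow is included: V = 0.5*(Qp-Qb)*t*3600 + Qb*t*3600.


V = 0.5*(192.8 - 48.1)*13*3600 + 48.1*13*3600 = 5.6371e+06 m^3


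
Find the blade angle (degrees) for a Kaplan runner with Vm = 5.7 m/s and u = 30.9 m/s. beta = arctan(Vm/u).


beta = arctan(5.7 / 30.9) = 10.4516 degrees


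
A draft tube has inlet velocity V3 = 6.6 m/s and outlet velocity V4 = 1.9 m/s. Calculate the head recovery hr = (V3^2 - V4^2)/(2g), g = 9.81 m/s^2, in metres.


hr = (6.6^2 - 1.9^2) / (2*9.81) = 2.0362 m


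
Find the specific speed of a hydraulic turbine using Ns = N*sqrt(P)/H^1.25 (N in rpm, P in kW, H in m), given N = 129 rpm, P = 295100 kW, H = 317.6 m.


Ns = 129 * 295100^0.5 / 317.6^1.25 = 52.2665


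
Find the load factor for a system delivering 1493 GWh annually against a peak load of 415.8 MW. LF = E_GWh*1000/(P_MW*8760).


LF = 1493 * 1000 / (415.8 * 8760) = 0.4099


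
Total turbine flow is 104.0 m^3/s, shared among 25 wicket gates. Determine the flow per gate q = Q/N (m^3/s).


q = 104.0 / 25 = 4.1600 m^3/s


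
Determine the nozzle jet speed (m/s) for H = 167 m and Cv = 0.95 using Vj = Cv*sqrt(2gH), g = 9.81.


Vj = 0.95 * sqrt(2*9.81*167) = 54.3790 m/s


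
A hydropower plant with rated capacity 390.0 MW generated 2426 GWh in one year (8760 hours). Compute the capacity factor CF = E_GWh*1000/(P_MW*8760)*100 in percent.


CF = 2426 * 1000 / (390.0 * 8760) * 100 = 71.0104 %


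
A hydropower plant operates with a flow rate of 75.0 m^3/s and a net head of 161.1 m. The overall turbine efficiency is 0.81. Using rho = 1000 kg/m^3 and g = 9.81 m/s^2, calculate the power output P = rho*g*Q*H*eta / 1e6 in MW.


P = 1000 * 9.81 * 75.0 * 161.1 * 0.81 / 1e6 = 96.0088 MW


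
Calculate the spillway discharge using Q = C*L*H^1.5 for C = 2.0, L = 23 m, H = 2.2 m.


Q = 2.0 * 23 * 2.2^1.5 = 150.1039 m^3/s


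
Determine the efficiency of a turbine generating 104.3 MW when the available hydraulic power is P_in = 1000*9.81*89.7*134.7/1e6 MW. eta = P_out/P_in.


P_in = 1000 * 9.81 * 89.7 * 134.7 / 1e6 = 118.5302 MW
eta = 104.3 / 118.5302 = 0.8799


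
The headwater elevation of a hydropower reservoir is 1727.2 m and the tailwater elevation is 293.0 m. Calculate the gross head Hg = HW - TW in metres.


Hg = 1727.2 - 293.0 = 1434.2000 m


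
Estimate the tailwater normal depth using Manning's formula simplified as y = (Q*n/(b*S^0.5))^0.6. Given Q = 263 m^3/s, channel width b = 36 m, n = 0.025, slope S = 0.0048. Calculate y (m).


y = (263 * 0.025 / (36 * 0.0048^0.5))^0.6 = 1.7889 m


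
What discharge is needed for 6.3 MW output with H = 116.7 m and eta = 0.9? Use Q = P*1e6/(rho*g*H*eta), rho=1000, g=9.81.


Q = 6.3 * 1e6 / (1000 * 9.81 * 116.7 * 0.9) = 6.1145 m^3/s


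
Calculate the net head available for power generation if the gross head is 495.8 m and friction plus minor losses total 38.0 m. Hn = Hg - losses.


Hn = 495.8 - 38.0 = 457.8000 m


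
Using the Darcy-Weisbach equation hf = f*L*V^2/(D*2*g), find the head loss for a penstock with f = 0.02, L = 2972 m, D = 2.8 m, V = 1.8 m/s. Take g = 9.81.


hf = 0.02 * 2972 * 1.8^2 / (2.8 * 2 * 9.81) = 3.5056 m


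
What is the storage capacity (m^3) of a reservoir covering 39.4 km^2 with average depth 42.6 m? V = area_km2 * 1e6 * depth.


V = 39.4 * 1e6 * 42.6 = 1.6784e+09 m^3


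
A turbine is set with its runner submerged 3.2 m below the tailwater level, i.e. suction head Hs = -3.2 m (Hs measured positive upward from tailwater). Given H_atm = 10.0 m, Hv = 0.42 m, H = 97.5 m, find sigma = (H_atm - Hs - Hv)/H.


sigma = (10.0 - (-3.2) - 0.42) / 97.5 = 0.1311


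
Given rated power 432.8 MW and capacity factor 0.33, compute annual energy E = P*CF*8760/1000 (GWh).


E = 432.8 * 0.33 * 8760 / 1000 = 1251.1382 GWh


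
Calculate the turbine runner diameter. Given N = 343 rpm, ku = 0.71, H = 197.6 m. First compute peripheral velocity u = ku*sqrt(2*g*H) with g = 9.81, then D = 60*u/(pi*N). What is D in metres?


u = 0.71 * sqrt(2*9.81*197.6) = 44.2080 m/s
D = 60 * 44.2080 / (pi * 343) = 2.4615 m


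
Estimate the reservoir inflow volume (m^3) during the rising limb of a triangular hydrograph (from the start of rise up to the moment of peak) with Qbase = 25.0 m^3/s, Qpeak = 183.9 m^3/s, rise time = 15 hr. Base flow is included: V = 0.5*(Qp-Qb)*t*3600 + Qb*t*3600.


V = 0.5*(183.9 - 25.0)*15*3600 + 25.0*15*3600 = 5.6403e+06 m^3


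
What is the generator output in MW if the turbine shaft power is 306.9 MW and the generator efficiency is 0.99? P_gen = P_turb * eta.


P_gen = 306.9 * 0.99 = 303.8310 MW


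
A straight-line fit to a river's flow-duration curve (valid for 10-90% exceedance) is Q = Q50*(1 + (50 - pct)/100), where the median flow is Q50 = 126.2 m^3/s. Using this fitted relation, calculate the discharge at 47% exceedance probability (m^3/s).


Q = 126.2 * (1 + (50 - 47)/100) = 129.9860 m^3/s


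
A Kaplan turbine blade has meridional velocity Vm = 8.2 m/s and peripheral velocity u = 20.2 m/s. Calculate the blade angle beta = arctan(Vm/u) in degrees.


beta = arctan(8.2 / 20.2) = 22.0942 degrees


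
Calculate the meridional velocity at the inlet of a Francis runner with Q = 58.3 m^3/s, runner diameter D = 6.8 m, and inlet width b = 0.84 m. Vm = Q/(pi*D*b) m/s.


Vm = 58.3 / (pi * 6.8 * 0.84) = 3.2489 m/s


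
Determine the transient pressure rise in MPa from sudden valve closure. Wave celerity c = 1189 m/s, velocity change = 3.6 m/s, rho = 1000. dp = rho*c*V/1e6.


dp = 1000 * 1189 * 3.6 / 1e6 = 4.2804 MPa


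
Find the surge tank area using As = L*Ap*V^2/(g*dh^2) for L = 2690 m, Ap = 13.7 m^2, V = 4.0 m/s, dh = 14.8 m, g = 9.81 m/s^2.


As = 2690 * 13.7 * 4.0^2 / (9.81 * 14.8^2) = 274.4103 m^2


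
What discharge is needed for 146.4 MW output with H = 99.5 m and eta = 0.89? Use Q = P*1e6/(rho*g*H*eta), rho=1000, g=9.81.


Q = 146.4 * 1e6 / (1000 * 9.81 * 99.5 * 0.89) = 168.5229 m^3/s


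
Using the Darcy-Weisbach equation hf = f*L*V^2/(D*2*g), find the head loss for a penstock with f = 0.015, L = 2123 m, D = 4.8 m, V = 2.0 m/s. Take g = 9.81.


hf = 0.015 * 2123 * 2.0^2 / (4.8 * 2 * 9.81) = 1.3526 m


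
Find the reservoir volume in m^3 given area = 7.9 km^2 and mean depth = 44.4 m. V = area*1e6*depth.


V = 7.9 * 1e6 * 44.4 = 3.5076e+08 m^3


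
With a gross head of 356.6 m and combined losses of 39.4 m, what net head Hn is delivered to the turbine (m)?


Hn = 356.6 - 39.4 = 317.2000 m


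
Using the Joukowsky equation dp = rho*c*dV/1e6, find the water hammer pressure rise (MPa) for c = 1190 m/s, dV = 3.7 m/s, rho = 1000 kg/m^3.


dp = 1000 * 1190 * 3.7 / 1e6 = 4.4030 MPa


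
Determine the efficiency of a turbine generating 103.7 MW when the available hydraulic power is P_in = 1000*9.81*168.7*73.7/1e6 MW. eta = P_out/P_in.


P_in = 1000 * 9.81 * 168.7 * 73.7 / 1e6 = 121.9696 MW
eta = 103.7 / 121.9696 = 0.8502


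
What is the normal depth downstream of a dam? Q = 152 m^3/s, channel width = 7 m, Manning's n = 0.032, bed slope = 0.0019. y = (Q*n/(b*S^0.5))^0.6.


y = (152 * 0.032 / (7 * 0.0019^0.5))^0.6 = 5.2664 m


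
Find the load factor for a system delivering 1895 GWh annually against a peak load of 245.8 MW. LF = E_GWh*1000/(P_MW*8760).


LF = 1895 * 1000 / (245.8 * 8760) = 0.8801


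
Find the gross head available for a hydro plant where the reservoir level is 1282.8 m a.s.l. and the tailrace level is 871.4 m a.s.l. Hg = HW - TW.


Hg = 1282.8 - 871.4 = 411.4000 m


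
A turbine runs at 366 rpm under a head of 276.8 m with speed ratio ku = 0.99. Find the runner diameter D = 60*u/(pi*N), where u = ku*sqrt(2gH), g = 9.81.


u = 0.99 * sqrt(2*9.81*276.8) = 72.9571 m/s
D = 60 * 72.9571 / (pi * 366) = 3.8070 m


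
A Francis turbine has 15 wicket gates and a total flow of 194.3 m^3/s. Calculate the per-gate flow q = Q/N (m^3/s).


q = 194.3 / 15 = 12.9533 m^3/s


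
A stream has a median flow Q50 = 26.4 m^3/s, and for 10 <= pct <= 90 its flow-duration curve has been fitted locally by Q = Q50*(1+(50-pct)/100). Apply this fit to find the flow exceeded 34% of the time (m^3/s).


Q = 26.4 * (1 + (50 - 34)/100) = 30.6240 m^3/s


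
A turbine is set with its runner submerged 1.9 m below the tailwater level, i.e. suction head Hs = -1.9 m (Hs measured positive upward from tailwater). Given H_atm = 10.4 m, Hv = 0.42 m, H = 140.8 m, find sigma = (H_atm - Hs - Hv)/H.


sigma = (10.4 - (-1.9) - 0.42) / 140.8 = 0.0844


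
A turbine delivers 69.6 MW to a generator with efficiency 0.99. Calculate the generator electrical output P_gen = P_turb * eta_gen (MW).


P_gen = 69.6 * 0.99 = 68.9040 MW


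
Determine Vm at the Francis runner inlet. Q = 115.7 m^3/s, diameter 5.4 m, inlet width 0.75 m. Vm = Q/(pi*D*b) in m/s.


Vm = 115.7 / (pi * 5.4 * 0.75) = 9.0934 m/s


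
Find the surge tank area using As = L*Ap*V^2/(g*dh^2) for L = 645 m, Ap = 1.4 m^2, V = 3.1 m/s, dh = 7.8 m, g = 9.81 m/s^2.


As = 645 * 1.4 * 3.1^2 / (9.81 * 7.8^2) = 14.5396 m^2


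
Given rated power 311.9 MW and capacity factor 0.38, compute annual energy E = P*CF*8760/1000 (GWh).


E = 311.9 * 0.38 * 8760 / 1000 = 1038.2527 GWh


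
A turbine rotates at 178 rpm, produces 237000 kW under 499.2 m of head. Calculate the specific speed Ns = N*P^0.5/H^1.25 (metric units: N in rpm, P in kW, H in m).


Ns = 178 * 237000^0.5 / 499.2^1.25 = 36.7241


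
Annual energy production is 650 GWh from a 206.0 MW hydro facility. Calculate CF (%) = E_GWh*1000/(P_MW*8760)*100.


CF = 650 * 1000 / (206.0 * 8760) * 100 = 36.0199 %


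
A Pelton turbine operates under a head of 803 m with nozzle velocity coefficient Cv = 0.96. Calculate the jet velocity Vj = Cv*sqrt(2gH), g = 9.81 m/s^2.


Vj = 0.96 * sqrt(2*9.81*803) = 120.4976 m/s


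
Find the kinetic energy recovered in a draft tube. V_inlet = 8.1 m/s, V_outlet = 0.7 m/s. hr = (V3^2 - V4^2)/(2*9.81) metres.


hr = (8.1^2 - 0.7^2) / (2*9.81) = 3.3191 m


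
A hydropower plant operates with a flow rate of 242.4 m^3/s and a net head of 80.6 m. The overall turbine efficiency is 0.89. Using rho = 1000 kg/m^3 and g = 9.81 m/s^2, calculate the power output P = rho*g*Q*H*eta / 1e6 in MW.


P = 1000 * 9.81 * 242.4 * 80.6 * 0.89 / 1e6 = 170.5794 MW


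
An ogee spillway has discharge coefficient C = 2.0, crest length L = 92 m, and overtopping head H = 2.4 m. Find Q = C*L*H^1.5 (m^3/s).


Q = 2.0 * 92 * 2.4^1.5 = 684.1238 m^3/s


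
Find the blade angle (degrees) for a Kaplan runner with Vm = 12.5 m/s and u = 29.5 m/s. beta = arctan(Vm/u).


beta = arctan(12.5 / 29.5) = 22.9638 degrees


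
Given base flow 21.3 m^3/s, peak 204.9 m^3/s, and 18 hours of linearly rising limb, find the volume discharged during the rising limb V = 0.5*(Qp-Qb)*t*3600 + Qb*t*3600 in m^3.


V = 0.5*(204.9 - 21.3)*18*3600 + 21.3*18*3600 = 7.3289e+06 m^3


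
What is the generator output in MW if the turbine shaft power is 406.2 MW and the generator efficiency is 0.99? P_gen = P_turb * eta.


P_gen = 406.2 * 0.99 = 402.1380 MW


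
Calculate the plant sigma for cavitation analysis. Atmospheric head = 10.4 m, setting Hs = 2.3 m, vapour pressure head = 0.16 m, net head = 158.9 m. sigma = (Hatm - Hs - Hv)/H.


sigma = (10.4 - 2.3 - 0.16) / 158.9 = 0.0500


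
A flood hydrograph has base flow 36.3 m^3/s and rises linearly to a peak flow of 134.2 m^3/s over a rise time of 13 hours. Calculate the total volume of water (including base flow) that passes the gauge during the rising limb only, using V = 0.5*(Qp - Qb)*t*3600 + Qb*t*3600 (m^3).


V = 0.5*(134.2 - 36.3)*13*3600 + 36.3*13*3600 = 3.9897e+06 m^3


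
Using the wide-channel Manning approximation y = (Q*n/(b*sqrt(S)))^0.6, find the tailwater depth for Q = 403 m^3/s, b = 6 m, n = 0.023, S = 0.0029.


y = (403 * 0.023 / (6 * 0.0029^0.5))^0.6 = 7.4922 m


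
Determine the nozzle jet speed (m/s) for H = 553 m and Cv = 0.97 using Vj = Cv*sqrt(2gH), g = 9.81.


Vj = 0.97 * sqrt(2*9.81*553) = 101.0378 m/s


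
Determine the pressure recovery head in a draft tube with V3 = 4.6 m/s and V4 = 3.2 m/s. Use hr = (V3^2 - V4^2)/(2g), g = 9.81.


hr = (4.6^2 - 3.2^2) / (2*9.81) = 0.5566 m


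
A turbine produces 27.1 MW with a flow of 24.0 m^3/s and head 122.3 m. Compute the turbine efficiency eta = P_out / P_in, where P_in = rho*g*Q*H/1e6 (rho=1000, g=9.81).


P_in = 1000 * 9.81 * 24.0 * 122.3 / 1e6 = 28.7943 MW
eta = 27.1 / 28.7943 = 0.9412


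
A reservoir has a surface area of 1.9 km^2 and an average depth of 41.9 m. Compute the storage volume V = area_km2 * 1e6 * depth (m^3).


V = 1.9 * 1e6 * 41.9 = 7.9610e+07 m^3


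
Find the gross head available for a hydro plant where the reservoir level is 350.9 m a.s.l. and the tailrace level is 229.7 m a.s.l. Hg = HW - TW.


Hg = 350.9 - 229.7 = 121.2000 m


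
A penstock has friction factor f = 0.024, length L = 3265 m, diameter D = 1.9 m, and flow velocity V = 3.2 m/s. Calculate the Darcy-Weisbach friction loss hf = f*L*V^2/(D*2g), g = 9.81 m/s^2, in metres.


hf = 0.024 * 3265 * 3.2^2 / (1.9 * 2 * 9.81) = 21.5249 m


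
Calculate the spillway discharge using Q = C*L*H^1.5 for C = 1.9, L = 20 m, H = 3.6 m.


Q = 1.9 * 20 * 3.6^1.5 = 259.5598 m^3/s


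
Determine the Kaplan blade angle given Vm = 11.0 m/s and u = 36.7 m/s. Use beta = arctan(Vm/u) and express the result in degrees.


beta = arctan(11.0 / 36.7) = 16.6849 degrees


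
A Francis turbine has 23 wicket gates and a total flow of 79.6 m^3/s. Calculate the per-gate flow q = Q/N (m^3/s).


q = 79.6 / 23 = 3.4609 m^3/s


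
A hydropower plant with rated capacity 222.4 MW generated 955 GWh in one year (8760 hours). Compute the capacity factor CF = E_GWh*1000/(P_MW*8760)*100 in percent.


CF = 955 * 1000 / (222.4 * 8760) * 100 = 49.0190 %


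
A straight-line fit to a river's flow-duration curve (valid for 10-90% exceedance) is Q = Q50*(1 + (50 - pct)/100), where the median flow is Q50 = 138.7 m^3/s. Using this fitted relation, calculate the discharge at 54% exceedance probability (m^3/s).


Q = 138.7 * (1 + (50 - 54)/100) = 133.1520 m^3/s


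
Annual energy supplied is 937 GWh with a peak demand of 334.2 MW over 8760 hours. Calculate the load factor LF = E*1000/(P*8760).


LF = 937 * 1000 / (334.2 * 8760) = 0.3201


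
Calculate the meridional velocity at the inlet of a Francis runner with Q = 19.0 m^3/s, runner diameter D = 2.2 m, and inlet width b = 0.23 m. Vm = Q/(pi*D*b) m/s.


Vm = 19.0 / (pi * 2.2 * 0.23) = 11.9523 m/s


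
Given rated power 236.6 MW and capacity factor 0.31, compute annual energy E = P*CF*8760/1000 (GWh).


E = 236.6 * 0.31 * 8760 / 1000 = 642.5110 GWh


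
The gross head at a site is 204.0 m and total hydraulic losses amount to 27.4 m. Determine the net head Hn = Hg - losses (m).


Hn = 204.0 - 27.4 = 176.6000 m


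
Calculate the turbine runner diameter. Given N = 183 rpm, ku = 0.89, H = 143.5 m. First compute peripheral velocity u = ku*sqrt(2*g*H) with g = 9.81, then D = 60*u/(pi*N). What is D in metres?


u = 0.89 * sqrt(2*9.81*143.5) = 47.2243 m/s
D = 60 * 47.2243 / (pi * 183) = 4.9285 m


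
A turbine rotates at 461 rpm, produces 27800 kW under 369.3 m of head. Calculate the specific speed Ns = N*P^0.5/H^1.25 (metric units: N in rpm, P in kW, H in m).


Ns = 461 * 27800^0.5 / 369.3^1.25 = 47.4787


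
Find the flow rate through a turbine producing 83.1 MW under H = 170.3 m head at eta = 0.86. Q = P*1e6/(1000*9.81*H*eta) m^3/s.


Q = 83.1 * 1e6 / (1000 * 9.81 * 170.3 * 0.86) = 57.8388 m^3/s


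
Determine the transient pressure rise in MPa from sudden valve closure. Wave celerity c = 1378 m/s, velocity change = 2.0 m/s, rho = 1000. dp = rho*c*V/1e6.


dp = 1000 * 1378 * 2.0 / 1e6 = 2.7560 MPa


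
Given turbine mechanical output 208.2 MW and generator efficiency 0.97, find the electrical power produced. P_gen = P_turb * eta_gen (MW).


P_gen = 208.2 * 0.97 = 201.9540 MW


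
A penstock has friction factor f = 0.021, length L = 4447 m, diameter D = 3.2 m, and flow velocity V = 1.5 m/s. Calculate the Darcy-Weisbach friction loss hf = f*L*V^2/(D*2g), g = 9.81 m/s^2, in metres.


hf = 0.021 * 4447 * 1.5^2 / (3.2 * 2 * 9.81) = 3.3467 m


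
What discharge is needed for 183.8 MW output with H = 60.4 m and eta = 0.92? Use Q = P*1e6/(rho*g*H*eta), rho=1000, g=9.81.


Q = 183.8 * 1e6 / (1000 * 9.81 * 60.4 * 0.92) = 337.1722 m^3/s


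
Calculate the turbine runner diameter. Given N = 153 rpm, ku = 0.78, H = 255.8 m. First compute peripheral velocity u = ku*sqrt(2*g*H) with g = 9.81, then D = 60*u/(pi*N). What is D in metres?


u = 0.78 * sqrt(2*9.81*255.8) = 55.2579 m/s
D = 60 * 55.2579 / (pi * 153) = 6.8977 m


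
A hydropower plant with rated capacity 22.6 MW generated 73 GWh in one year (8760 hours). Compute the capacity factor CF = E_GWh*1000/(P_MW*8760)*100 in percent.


CF = 73 * 1000 / (22.6 * 8760) * 100 = 36.8732 %


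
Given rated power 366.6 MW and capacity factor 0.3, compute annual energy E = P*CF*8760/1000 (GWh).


E = 366.6 * 0.3 * 8760 / 1000 = 963.4248 GWh


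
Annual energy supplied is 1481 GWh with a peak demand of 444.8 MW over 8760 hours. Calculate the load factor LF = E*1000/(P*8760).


LF = 1481 * 1000 / (444.8 * 8760) = 0.3801


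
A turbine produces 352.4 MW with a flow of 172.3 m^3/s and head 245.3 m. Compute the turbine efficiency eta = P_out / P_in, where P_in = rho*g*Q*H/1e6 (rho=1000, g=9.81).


P_in = 1000 * 9.81 * 172.3 * 245.3 / 1e6 = 414.6215 MW
eta = 352.4 / 414.6215 = 0.8499


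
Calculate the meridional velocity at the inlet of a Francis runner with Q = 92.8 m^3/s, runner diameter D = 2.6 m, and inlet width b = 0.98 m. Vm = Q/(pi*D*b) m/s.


Vm = 92.8 / (pi * 2.6 * 0.98) = 11.5931 m/s


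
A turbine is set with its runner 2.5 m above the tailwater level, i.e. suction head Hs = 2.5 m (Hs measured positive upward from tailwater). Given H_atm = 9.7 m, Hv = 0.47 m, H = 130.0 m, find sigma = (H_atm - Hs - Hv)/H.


sigma = (9.7 - 2.5 - 0.47) / 130.0 = 0.0518


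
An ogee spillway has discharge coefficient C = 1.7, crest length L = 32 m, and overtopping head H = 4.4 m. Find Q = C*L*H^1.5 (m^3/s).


Q = 1.7 * 32 * 4.4^1.5 = 502.0858 m^3/s


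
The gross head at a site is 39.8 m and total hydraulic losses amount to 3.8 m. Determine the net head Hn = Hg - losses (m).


Hn = 39.8 - 3.8 = 36.0000 m


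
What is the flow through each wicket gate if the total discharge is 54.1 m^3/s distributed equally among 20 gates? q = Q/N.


q = 54.1 / 20 = 2.7050 m^3/s


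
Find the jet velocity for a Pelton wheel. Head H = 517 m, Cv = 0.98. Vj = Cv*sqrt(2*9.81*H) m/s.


Vj = 0.98 * sqrt(2*9.81*517) = 98.7008 m/s


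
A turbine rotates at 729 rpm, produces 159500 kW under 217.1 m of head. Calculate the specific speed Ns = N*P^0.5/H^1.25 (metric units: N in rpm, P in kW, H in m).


Ns = 729 * 159500^0.5 / 217.1^1.25 = 349.3680


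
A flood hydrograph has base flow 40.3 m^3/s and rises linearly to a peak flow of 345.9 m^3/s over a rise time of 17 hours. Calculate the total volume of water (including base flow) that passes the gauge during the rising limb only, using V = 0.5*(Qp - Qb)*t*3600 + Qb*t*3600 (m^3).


V = 0.5*(345.9 - 40.3)*17*3600 + 40.3*17*3600 = 1.1818e+07 m^3


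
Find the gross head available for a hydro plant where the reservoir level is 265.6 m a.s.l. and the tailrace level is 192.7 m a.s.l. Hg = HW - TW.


Hg = 265.6 - 192.7 = 72.9000 m


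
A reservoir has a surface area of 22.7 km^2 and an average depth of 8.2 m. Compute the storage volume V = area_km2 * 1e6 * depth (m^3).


V = 22.7 * 1e6 * 8.2 = 1.8614e+08 m^3


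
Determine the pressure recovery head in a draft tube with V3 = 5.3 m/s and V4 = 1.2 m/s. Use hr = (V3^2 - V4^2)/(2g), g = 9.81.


hr = (5.3^2 - 1.2^2) / (2*9.81) = 1.3583 m


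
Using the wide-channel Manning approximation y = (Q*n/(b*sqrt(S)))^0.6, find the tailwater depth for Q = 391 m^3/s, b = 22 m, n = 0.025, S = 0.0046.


y = (391 * 0.025 / (22 * 0.0046^0.5))^0.6 = 3.0888 m


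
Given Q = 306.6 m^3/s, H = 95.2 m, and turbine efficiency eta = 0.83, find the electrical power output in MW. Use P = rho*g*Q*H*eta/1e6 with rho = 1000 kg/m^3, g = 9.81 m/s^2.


P = 1000 * 9.81 * 306.6 * 95.2 * 0.83 / 1e6 = 237.6601 MW


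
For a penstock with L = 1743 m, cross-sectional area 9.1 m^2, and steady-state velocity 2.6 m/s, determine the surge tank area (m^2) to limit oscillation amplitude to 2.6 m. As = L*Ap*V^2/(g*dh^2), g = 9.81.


As = 1743 * 9.1 * 2.6^2 / (9.81 * 2.6^2) = 1616.8502 m^2


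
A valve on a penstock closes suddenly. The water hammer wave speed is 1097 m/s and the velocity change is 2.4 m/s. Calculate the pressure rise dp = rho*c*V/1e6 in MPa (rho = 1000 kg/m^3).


dp = 1000 * 1097 * 2.4 / 1e6 = 2.6328 MPa


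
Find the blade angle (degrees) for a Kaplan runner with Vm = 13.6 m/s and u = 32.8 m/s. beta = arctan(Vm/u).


beta = arctan(13.6 / 32.8) = 22.5206 degrees


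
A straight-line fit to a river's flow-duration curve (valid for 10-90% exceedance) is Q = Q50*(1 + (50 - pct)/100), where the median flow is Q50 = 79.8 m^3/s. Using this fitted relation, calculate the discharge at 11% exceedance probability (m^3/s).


Q = 79.8 * (1 + (50 - 11)/100) = 110.9220 m^3/s


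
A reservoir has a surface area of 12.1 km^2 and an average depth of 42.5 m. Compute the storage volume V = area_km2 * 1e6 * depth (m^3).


V = 12.1 * 1e6 * 42.5 = 5.1425e+08 m^3


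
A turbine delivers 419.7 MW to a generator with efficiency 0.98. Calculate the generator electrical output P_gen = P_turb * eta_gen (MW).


P_gen = 419.7 * 0.98 = 411.3060 MW


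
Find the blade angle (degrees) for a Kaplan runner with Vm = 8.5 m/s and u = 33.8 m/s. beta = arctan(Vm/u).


beta = arctan(8.5 / 33.8) = 14.1160 degrees


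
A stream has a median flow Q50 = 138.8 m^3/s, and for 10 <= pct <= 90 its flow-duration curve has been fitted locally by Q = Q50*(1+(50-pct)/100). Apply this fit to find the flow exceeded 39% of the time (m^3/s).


Q = 138.8 * (1 + (50 - 39)/100) = 154.0680 m^3/s


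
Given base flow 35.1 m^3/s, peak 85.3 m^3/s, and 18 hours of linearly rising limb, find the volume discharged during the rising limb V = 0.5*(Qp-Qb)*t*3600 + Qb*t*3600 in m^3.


V = 0.5*(85.3 - 35.1)*18*3600 + 35.1*18*3600 = 3.9010e+06 m^3


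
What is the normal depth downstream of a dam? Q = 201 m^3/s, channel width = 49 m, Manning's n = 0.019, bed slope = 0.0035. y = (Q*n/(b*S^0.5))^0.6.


y = (201 * 0.019 / (49 * 0.0035^0.5))^0.6 = 1.1799 m


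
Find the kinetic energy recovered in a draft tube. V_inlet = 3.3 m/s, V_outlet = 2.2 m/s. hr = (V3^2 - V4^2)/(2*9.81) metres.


hr = (3.3^2 - 2.2^2) / (2*9.81) = 0.3084 m


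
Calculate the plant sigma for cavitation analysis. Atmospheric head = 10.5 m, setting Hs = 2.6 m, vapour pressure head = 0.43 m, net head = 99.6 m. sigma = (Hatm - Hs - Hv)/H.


sigma = (10.5 - 2.6 - 0.43) / 99.6 = 0.0750


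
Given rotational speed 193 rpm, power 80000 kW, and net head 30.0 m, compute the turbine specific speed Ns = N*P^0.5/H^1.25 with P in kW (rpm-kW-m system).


Ns = 193 * 80000^0.5 / 30.0^1.25 = 777.5006


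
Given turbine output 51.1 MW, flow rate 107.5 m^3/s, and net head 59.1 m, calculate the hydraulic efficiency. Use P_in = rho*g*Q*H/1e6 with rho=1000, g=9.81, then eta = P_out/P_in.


P_in = 1000 * 9.81 * 107.5 * 59.1 / 1e6 = 62.3254 MW
eta = 51.1 / 62.3254 = 0.8199


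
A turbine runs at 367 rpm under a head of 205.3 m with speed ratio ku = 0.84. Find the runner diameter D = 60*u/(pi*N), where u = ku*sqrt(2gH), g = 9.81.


u = 0.84 * sqrt(2*9.81*205.3) = 53.3118 m/s
D = 60 * 53.3118 / (pi * 367) = 2.7743 m


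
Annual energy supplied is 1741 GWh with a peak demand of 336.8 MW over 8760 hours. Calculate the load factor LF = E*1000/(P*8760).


LF = 1741 * 1000 / (336.8 * 8760) = 0.5901


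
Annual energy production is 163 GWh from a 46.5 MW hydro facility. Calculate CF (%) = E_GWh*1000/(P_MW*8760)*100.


CF = 163 * 1000 / (46.5 * 8760) * 100 = 40.0157 %


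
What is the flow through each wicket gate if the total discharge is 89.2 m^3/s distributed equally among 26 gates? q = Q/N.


q = 89.2 / 26 = 3.4308 m^3/s


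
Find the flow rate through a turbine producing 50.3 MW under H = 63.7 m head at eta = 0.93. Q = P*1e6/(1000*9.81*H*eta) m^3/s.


Q = 50.3 * 1e6 / (1000 * 9.81 * 63.7 * 0.93) = 86.5519 m^3/s


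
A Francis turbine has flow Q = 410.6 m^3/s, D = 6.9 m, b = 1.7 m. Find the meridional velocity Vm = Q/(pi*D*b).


Vm = 410.6 / (pi * 6.9 * 1.7) = 11.1422 m/s


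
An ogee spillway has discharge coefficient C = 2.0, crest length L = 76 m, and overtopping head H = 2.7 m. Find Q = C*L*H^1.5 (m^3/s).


Q = 2.0 * 76 * 2.7^1.5 = 674.3560 m^3/s


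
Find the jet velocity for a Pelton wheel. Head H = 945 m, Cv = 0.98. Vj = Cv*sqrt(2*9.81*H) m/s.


Vj = 0.98 * sqrt(2*9.81*945) = 133.4417 m/s


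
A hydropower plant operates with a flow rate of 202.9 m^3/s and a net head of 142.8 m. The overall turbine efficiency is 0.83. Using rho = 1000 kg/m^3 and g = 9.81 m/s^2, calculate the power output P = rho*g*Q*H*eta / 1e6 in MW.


P = 1000 * 9.81 * 202.9 * 142.8 * 0.83 / 1e6 = 235.9160 MW


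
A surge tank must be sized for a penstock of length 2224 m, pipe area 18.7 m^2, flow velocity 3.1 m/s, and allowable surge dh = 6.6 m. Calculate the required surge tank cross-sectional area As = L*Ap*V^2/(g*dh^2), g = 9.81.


As = 2224 * 18.7 * 3.1^2 / (9.81 * 6.6^2) = 935.2827 m^2


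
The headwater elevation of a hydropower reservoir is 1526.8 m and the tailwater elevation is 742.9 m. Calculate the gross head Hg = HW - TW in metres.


Hg = 1526.8 - 742.9 = 783.9000 m


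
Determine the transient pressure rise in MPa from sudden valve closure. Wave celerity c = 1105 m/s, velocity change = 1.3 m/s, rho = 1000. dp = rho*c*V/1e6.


dp = 1000 * 1105 * 1.3 / 1e6 = 1.4365 MPa


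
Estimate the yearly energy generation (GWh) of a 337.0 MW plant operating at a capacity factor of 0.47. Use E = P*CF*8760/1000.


E = 337.0 * 0.47 * 8760 / 1000 = 1387.4964 GWh


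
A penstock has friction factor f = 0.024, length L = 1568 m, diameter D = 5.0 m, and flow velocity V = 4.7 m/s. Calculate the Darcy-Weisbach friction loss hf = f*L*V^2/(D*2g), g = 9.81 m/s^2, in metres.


hf = 0.024 * 1568 * 4.7^2 / (5.0 * 2 * 9.81) = 8.4739 m


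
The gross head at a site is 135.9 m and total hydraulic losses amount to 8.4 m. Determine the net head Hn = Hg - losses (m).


Hn = 135.9 - 8.4 = 127.5000 m


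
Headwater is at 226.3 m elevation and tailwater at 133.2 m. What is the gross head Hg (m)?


Hg = 226.3 - 133.2 = 93.1000 m


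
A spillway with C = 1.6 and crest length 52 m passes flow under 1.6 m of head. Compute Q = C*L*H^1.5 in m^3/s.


Q = 1.6 * 52 * 1.6^1.5 = 168.3850 m^3/s


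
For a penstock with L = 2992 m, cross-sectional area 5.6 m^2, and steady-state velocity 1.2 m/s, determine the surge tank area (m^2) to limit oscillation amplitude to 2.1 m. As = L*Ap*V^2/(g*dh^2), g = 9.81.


As = 2992 * 5.6 * 1.2^2 / (9.81 * 2.1^2) = 557.7050 m^2


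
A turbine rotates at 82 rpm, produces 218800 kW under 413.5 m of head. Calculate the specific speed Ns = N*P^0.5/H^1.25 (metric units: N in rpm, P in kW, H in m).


Ns = 82 * 218800^0.5 / 413.5^1.25 = 20.5704


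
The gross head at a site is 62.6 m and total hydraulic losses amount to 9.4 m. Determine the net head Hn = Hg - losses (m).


Hn = 62.6 - 9.4 = 53.2000 m


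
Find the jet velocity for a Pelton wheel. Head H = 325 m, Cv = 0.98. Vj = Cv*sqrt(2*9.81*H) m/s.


Vj = 0.98 * sqrt(2*9.81*325) = 78.2559 m/s


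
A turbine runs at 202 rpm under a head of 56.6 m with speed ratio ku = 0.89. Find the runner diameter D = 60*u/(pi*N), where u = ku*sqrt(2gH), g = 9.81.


u = 0.89 * sqrt(2*9.81*56.6) = 29.6584 m/s
D = 60 * 29.6584 / (pi * 202) = 2.8041 m


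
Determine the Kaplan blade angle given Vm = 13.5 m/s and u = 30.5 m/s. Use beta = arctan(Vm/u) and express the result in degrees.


beta = arctan(13.5 / 30.5) = 23.8753 degrees


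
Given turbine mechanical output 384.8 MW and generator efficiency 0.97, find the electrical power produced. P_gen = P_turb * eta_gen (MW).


P_gen = 384.8 * 0.97 = 373.2560 MW


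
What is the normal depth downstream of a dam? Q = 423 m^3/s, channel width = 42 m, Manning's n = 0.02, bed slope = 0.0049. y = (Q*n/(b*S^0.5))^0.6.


y = (423 * 0.02 / (42 * 0.0049^0.5))^0.6 = 1.8854 m


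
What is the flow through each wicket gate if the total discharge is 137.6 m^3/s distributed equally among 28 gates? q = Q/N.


q = 137.6 / 28 = 4.9143 m^3/s


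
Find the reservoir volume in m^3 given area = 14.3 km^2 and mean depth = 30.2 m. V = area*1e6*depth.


V = 14.3 * 1e6 * 30.2 = 4.3186e+08 m^3


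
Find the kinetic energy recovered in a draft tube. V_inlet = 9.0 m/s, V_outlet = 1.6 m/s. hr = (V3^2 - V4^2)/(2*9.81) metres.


hr = (9.0^2 - 1.6^2) / (2*9.81) = 3.9980 m


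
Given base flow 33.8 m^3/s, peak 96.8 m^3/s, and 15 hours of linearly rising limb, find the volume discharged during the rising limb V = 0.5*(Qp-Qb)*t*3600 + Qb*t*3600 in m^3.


V = 0.5*(96.8 - 33.8)*15*3600 + 33.8*15*3600 = 3.5262e+06 m^3


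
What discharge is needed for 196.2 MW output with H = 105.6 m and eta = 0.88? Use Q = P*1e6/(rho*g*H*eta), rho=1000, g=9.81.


Q = 196.2 * 1e6 / (1000 * 9.81 * 105.6 * 0.88) = 215.2204 m^3/s


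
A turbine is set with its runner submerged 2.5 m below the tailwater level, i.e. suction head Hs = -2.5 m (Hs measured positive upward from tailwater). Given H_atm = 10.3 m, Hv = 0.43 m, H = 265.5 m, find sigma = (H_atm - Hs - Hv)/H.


sigma = (10.3 - (-2.5) - 0.43) / 265.5 = 0.0466


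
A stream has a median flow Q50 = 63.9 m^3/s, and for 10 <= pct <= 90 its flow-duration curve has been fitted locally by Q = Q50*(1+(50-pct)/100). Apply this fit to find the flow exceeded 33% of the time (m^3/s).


Q = 63.9 * (1 + (50 - 33)/100) = 74.7630 m^3/s


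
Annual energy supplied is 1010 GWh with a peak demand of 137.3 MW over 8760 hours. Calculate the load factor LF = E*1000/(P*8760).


LF = 1010 * 1000 / (137.3 * 8760) = 0.8397


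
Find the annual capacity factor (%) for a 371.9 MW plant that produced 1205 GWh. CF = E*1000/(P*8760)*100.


CF = 1205 * 1000 / (371.9 * 8760) * 100 = 36.9877 %


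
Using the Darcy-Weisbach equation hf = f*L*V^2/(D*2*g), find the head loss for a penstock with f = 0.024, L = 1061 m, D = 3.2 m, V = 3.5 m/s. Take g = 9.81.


hf = 0.024 * 1061 * 3.5^2 / (3.2 * 2 * 9.81) = 4.9684 m


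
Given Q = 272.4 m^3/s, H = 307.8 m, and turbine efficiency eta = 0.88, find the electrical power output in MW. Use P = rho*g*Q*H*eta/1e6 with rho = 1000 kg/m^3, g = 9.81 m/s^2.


P = 1000 * 9.81 * 272.4 * 307.8 * 0.88 / 1e6 = 723.8147 MW


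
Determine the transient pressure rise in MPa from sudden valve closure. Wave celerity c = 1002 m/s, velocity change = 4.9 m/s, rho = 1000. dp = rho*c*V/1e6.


dp = 1000 * 1002 * 4.9 / 1e6 = 4.9098 MPa


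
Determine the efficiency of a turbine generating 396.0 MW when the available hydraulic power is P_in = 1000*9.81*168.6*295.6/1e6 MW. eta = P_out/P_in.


P_in = 1000 * 9.81 * 168.6 * 295.6 / 1e6 = 488.9123 MW
eta = 396.0 / 488.9123 = 0.8100


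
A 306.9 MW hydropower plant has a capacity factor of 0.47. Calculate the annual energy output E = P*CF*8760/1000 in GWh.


E = 306.9 * 0.47 * 8760 / 1000 = 1263.5687 GWh


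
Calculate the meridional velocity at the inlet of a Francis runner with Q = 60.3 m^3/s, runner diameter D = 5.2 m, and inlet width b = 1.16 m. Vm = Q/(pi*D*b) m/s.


Vm = 60.3 / (pi * 5.2 * 1.16) = 3.1820 m/s


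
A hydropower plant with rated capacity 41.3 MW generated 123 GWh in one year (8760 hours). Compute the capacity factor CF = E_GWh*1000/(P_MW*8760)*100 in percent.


CF = 123 * 1000 / (41.3 * 8760) * 100 = 33.9978 %


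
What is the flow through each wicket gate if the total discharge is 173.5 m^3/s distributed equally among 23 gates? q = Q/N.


q = 173.5 / 23 = 7.5435 m^3/s


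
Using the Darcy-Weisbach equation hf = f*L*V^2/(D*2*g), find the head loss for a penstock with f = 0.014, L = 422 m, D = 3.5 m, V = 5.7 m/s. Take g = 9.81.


hf = 0.014 * 422 * 5.7^2 / (3.5 * 2 * 9.81) = 2.7953 m


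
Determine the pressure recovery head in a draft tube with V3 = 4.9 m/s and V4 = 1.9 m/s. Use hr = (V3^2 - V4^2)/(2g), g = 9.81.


hr = (4.9^2 - 1.9^2) / (2*9.81) = 1.0398 m


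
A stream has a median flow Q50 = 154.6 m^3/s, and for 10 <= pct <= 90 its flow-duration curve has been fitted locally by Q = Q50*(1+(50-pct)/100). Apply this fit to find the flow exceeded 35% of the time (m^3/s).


Q = 154.6 * (1 + (50 - 35)/100) = 177.7900 m^3/s


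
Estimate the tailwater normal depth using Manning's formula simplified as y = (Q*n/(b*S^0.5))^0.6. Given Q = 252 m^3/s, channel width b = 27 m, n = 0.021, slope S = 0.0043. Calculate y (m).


y = (252 * 0.021 / (27 * 0.0043^0.5))^0.6 = 1.9289 m


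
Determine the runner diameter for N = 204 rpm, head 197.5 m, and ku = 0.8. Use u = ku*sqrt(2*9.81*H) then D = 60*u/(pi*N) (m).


u = 0.8 * sqrt(2*9.81*197.5) = 49.7993 m/s
D = 60 * 49.7993 / (pi * 204) = 4.6622 m


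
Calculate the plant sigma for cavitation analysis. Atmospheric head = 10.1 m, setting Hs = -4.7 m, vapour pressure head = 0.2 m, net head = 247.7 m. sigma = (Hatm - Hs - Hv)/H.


sigma = (10.1 - (-4.7) - 0.2) / 247.7 = 0.0589


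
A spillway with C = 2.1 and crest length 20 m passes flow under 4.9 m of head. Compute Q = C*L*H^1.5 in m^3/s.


Q = 2.1 * 20 * 4.9^1.5 = 455.5577 m^3/s


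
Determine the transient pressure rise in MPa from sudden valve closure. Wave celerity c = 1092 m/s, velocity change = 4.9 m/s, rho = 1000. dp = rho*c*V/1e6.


dp = 1000 * 1092 * 4.9 / 1e6 = 5.3508 MPa


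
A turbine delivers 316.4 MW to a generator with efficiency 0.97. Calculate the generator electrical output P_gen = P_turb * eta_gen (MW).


P_gen = 316.4 * 0.97 = 306.9080 MW


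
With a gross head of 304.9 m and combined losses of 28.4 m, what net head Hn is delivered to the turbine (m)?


Hn = 304.9 - 28.4 = 276.5000 m


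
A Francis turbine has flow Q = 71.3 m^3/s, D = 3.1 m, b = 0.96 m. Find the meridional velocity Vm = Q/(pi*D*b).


Vm = 71.3 / (pi * 3.1 * 0.96) = 7.6262 m/s


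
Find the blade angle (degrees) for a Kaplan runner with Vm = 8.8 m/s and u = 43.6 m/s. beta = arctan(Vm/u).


beta = arctan(8.8 / 43.6) = 11.4110 degrees
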